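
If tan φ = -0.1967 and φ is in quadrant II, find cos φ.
cos φ = -0.9812 (using tan²φ + 1 = sec²φ)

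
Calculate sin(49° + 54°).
sin(49° + 54°) = sin 49° cos 54° + cos 49° sin 54° = 0.9744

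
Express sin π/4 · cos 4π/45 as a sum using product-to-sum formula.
sin π/4 cos 4π/45 = (1/2)[sin(π/4+4π/45) + sin(π/4-4π/45)]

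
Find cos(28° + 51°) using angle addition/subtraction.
cos(28° + 51°) = cos 28° cos 51° - sin 28° sin 51° = 0.1908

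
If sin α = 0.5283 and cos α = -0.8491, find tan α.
tan α = sin α / cos α = -0.6222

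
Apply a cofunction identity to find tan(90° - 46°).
tan(90° - 46°) = cot(46°) = 0.9657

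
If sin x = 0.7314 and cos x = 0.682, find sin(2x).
sin(2x) = 2 sin x cos x = 0.9976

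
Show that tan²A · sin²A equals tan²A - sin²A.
RHS = sin²A/cos²A - sin²A = sin²A(1/cos²A - 1) = sin²A · (1 - cos²A)/cos²A = sin²A · sin²A/cos²A = sin²A · tan²A = LHS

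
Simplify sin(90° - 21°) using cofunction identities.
sin(90° - 21°) = cos(21°)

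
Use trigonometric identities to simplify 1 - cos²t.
1 - cos²t = sin²t (using Pythagorean identity)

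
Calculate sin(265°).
sin(265°) = -0.9962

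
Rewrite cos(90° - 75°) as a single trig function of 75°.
cos(90° - 75°) = sin(75°)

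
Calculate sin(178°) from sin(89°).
sin(178°) = 2 sin 89° cos 89° = 0.0349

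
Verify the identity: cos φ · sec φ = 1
LHS = cos φ · (1/cos φ) = 1 = RHS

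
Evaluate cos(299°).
cos(299°) = 0.4848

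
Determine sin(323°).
sin(323°) = -0.6018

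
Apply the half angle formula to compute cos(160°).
cos(160°) = -√((1 + cos 320°)/2) = -0.9397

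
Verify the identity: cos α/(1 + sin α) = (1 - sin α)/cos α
RHS = (1 - sin α)(1 + sin α) / (cos α(1 + sin α)) = (1 - sin²α) / (cos α(1 + sin α)) = cos²α / (cos α(1 + sin α)) = cos α/(1 + sin α) = LHS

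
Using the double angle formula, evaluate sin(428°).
sin(428°) = 2 sin 214° cos 214° = 0.9272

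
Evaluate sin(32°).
sin(32°) = 0.5299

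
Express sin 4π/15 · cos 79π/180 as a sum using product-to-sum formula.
sin 4π/15 cos 79π/180 = (1/2)[sin(4π/15+79π/180) + sin(4π/15-79π/180)]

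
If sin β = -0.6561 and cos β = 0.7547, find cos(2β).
cos(2β) = cos²β - sin²β = 0.1391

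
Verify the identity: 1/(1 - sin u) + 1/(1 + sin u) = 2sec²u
LHS = [(1 + sin u) + (1 - sin u)] / [(1 - sin u)(1 + sin u)] = 2/(1 - sin²u) = 2/cos²u = 2sec²u = RHS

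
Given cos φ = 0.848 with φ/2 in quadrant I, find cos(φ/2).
cos(φ/2) = ±√((1 + cos φ)/2); positive since φ/2 ∈ QI, so cos(φ/2) = 0.9612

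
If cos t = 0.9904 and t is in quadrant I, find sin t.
sin t = 0.1382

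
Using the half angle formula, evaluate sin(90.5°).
sin(90.5°) = √((1 - cos 181°)/2) = 1.0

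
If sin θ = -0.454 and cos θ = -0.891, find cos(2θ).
cos(2θ) = cos²θ - sin²θ = 0.5878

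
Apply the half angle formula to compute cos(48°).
cos(48°) = √((1 + cos 96°)/2) = 0.6691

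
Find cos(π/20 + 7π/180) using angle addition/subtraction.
cos(π/20 + 7π/180) = cos π/20 cos 7π/180 - sin π/20 sin 7π/180 = 0.9613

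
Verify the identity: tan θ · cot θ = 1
LHS = (sin θ/cos θ) · (cos θ/sin θ) = 1 = RHS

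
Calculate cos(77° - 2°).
cos(77° - 2°) = cos 77° cos 2° + sin 77° sin 2° = (√6-√2)/4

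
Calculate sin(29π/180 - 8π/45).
sin(29π/180 - 8π/45) = sin 29π/180 cos 8π/45 - cos 29π/180 sin 8π/45 = -0.05234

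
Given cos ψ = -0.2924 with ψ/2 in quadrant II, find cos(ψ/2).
cos(ψ/2) = ±√((1 + cos ψ)/2); negative since ψ/2 ∈ QII, so cos(ψ/2) = -0.5948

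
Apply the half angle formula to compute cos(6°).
cos(6°) = √((1 + cos 12°)/2) = 0.9945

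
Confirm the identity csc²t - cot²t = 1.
LHS = 1/sin²t - cos²t/sin²t = (1 - cos²t)/sin²t = sin²t/sin²t = 1 = RHS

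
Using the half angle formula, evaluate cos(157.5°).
cos(157.5°) = -√((1 + cos 315°)/2) = -0.9239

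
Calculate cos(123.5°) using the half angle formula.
cos(123.5°) = -√((1 + cos 247°)/2) = -0.5519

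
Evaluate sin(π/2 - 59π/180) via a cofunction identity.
sin(π/2 - 59π/180) = cos(59π/180) = 0.515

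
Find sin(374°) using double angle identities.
sin(374°) = 2 sin 187° cos 187° = 0.2419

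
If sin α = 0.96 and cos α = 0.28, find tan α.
tan α = sin α / cos α = 3.429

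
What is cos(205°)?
cos(205°) = -0.9063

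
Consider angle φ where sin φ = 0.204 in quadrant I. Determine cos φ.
cos φ = √(1 - sin²φ) = 0.979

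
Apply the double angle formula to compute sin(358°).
sin(358°) = 2 sin 179° cos 179° = -0.0349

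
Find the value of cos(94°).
cos(94°) = -0.06976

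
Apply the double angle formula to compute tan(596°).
tan(596°) = 2 tan 298° / (1 - tan²298°) = 1.483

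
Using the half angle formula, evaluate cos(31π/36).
cos(31π/36) = -√((1 + cos 31π/18)/2) = -0.9063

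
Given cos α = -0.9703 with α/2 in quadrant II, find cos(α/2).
cos(α/2) = ±√((1 + cos α)/2); negative since α/2 ∈ QII, so cos(α/2) = -0.1219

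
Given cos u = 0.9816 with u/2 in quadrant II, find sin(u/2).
sin(u/2) = ±√((1 - cos u)/2); positive since u/2 ∈ QII, so sin(u/2) = 0.09592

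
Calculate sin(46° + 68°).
sin(46° + 68°) = sin 46° cos 68° + cos 46° sin 68° = 0.9135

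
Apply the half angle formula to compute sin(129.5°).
sin(129.5°) = √((1 - cos 259°)/2) = 0.7716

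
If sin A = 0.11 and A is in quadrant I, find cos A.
cos A = 0.9939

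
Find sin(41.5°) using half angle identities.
sin(41.5°) = √((1 - cos 83°)/2) = 0.6626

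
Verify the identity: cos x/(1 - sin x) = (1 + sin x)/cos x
RHS = (1 + sin x)(1 - sin x) / (cos x(1 - sin x)) = (1 - sin²x) / (cos x(1 - sin x)) = cos²x / (cos x(1 - sin x)) = cos x/(1 - sin x) = LHS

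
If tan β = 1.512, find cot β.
cot β = 1/tan β = 0.6614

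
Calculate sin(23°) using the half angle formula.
sin(23°) = √((1 - cos 46°)/2) = 0.3907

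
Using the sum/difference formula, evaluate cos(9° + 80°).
cos(9° + 80°) = cos 9° cos 80° - sin 9° sin 80° = 0.01745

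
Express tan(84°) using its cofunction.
tan(84°) = cot(90° - 84°) = cot(6°)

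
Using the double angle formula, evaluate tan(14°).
tan(14°) = 2 tan 7° / (1 - tan²7°) = 0.2493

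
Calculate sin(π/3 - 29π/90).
sin(π/3 - 29π/90) = sin π/3 cos 29π/90 - cos π/3 sin 29π/90 = 0.0349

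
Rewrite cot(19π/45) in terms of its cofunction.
cot(19π/45) = tan(π/2 - 19π/45) = tan(7π/90)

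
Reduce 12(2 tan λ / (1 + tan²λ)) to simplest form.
12(2 tan λ / (1 + tan²λ)) = 12(sin(2λ)) (using Double angle)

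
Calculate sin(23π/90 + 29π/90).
sin(23π/90 + 29π/90) = sin 23π/90 cos 29π/90 + cos 23π/90 sin 29π/90 = 0.9703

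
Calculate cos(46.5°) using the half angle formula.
cos(46.5°) = √((1 + cos 93°)/2) = 0.6884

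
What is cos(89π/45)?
cos(89π/45) = 0.9976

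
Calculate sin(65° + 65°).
sin(65° + 65°) = sin 65° cos 65° + cos 65° sin 65° = 0.766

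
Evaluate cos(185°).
cos(185°) = -0.9962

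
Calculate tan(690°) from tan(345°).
tan(690°) = 2 tan 345° / (1 - tan²345°) = -√3/3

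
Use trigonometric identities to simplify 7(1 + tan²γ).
7(1 + tan²γ) = 7(sec²γ) (using Pythagorean identity)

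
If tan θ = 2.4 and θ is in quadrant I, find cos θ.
cos θ = 0.3846 (using tan²θ + 1 = sec²θ)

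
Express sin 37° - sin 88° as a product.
sin 37° - sin 88° = 2 cos(62.5°) sin(-25.5°)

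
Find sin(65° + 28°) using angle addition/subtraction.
sin(65° + 28°) = sin 65° cos 28° + cos 65° sin 28° = 0.9986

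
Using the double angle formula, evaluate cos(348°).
cos(348°) = 1 - 2sin²174° = 0.9781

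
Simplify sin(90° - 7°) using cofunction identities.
sin(90° - 7°) = cos(7°)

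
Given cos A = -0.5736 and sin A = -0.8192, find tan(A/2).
tan(A/2) = sin A / (1 + cos A) = -1.921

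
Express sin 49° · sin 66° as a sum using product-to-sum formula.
sin 49° sin 66° = (1/2)[cos(49°-66°) - cos(49°+66°)]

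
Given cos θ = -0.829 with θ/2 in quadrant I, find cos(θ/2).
cos(θ/2) = ±√((1 + cos θ)/2); positive since θ/2 ∈ QI, so cos(θ/2) = 0.2924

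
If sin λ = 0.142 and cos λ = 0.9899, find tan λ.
tan λ = sin λ / cos λ = 0.1434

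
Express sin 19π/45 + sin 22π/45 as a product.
sin 19π/45 + sin 22π/45 = 2 sin(41π/90) cos(-π/30)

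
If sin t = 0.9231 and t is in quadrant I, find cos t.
cos t = 0.3846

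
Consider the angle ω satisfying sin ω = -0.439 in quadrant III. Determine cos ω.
cos ω = ±√(1 - sin²ω) = -0.8985 (negative in QIII)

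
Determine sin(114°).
sin(114°) = 0.9135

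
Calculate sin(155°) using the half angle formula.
sin(155°) = √((1 - cos 310°)/2) = 0.4226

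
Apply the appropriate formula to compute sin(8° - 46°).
sin(8° - 46°) = sin 8° cos 46° - cos 8° sin 46° = -0.6157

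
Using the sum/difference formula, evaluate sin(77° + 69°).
sin(77° + 69°) = sin 77° cos 69° + cos 77° sin 69° = 0.5592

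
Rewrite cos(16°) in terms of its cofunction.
cos(16°) = sin(90° - 16°) = sin(74°)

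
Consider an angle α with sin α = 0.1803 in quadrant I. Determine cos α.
cos α = √(1 - sin²α) = 0.9836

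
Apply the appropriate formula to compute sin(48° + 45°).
sin(48° + 45°) = sin 48° cos 45° + cos 48° sin 45° = 0.9986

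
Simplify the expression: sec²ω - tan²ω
sec²ω - tan²ω = 1 (using Pythagorean identity)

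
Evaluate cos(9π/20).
cos(9π/20) = 0.1564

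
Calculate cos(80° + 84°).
cos(80° + 84°) = cos 80° cos 84° - sin 80° sin 84° = -0.9613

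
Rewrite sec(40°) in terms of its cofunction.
sec(40°) = csc(90° - 40°) = csc(50°)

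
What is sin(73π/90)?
sin(73π/90) = 0.5592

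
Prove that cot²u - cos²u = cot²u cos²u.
LHS = cos²u/sin²u - cos²u = cos²u(1/sin²u - 1) = cos²u · (1 - sin²u)/sin²u = cos²u · cos²u/sin²u = cos²u · cot²u = RHS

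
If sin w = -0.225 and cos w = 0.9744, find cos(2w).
cos(2w) = cos²w - sin²w = 0.8988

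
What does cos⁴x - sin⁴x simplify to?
cos⁴x - sin⁴x = cos(2x) (using Factoring + double angle)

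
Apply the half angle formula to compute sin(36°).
sin(36°) = √((1 - cos 72°)/2) = 0.5878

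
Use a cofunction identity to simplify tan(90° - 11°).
tan(90° - 11°) = cot(11°)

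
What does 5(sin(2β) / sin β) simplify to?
5(sin(2β) / sin β) = 5(2 cos β) (using Double angle)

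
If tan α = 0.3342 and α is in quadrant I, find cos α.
cos α = 0.9484 (using tan²α + 1 = sec²α)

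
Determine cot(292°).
cot(292°) = -0.404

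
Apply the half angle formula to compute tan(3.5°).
tan(3.5°) = sin 7° / (1 + cos 7°) = 0.06116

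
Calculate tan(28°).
tan(28°) = 0.5317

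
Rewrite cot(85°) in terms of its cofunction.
cot(85°) = tan(90° - 85°) = tan(5°)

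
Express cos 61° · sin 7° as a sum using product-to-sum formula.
cos 61° sin 7° = (1/2)[sin(61°+7°) - sin(61°-7°)]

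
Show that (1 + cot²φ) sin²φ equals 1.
LHS = csc²φ · sin²φ = (1/sin²φ) · sin²φ = 1 = RHS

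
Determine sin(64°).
sin(64°) = 0.8988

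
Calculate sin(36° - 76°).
sin(36° - 76°) = sin 36° cos 76° - cos 36° sin 76° = -0.6428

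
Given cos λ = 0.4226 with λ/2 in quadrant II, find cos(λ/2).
cos(λ/2) = ±√((1 + cos λ)/2); negative since λ/2 ∈ QII, so cos(λ/2) = -0.8434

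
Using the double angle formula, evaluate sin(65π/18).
sin(65π/18) = 2 sin 65π/36 cos 65π/36 = -0.9397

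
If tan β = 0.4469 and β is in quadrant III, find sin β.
sin β = -0.408 (using tan²β + 1 = sec²β)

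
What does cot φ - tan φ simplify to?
cot φ - tan φ = 2 cot(2φ) (using Double angle)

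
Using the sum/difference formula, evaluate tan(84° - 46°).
tan(84° - 46°) = (tan 84° - tan 46°)/(1 + tan 84° tan 46°) = 0.7813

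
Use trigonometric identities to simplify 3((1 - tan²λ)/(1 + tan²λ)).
3((1 - tan²λ)/(1 + tan²λ)) = 3(cos(2λ)) (using Double angle)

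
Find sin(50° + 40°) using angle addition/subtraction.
sin(50° + 40°) = sin 50° cos 40° + cos 50° sin 40° = 1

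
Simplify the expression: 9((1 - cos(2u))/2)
9((1 - cos(2u))/2) = 9(sin²u) (using Power reduction)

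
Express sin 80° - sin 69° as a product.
sin 80° - sin 69° = 2 cos(74.5°) sin(5.5°)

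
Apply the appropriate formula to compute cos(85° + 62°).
cos(85° + 62°) = cos 85° cos 62° - sin 85° sin 62° = -0.8387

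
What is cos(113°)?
cos(113°) = -0.3907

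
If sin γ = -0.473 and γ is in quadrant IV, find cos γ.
cos γ = 0.8811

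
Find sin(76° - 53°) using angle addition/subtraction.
sin(76° - 53°) = sin 76° cos 53° - cos 76° sin 53° = 0.3907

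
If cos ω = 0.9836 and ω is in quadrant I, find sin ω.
sin ω = 0.1804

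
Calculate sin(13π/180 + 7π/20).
sin(13π/180 + 7π/20) = sin 13π/180 cos 7π/20 + cos 13π/180 sin 7π/20 = 0.9703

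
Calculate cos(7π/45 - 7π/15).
cos(7π/45 - 7π/15) = cos 7π/45 cos 7π/15 + sin 7π/45 sin 7π/15 = 0.5592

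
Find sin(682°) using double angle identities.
sin(682°) = 2 sin 341° cos 341° = -0.6157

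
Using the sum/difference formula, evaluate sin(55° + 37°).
sin(55° + 37°) = sin 55° cos 37° + cos 55° sin 37° = 0.9994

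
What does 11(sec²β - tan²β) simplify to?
11(sec²β - tan²β) = 11 (using Pythagorean identity)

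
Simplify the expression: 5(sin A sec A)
5(sin A sec A) = 5(tan A) (using Reciprocal + quotient)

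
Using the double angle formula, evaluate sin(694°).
sin(694°) = 2 sin 347° cos 347° = -0.4384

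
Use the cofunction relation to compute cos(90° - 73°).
cos(90° - 73°) = sin(73°) = 0.9563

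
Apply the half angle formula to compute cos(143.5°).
cos(143.5°) = -√((1 + cos 287°)/2) = -0.8039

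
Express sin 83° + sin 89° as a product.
sin 83° + sin 89° = 2 sin(86°) cos(-3°)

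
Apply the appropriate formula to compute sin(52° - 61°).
sin(52° - 61°) = sin 52° cos 61° - cos 52° sin 61° = -0.1564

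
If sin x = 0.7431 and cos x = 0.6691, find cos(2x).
cos(2x) = cos²x - sin²x = -0.1045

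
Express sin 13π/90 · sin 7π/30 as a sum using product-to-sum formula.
sin 13π/90 sin 7π/30 = (1/2)[cos(13π/90-7π/30) - cos(13π/90+7π/30)]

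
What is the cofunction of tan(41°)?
tan(41°) = cot(90° - 41°) = cot(49°)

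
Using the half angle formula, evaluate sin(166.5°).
sin(166.5°) = √((1 - cos 333°)/2) = 0.2334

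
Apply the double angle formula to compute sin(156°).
sin(156°) = 2 sin 78° cos 78° = 0.4067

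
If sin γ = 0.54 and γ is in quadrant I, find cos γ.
cos γ = 0.8417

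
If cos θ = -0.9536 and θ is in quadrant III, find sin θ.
sin θ = -0.3011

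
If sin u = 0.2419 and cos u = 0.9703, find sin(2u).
sin(2u) = 2 sin u cos u = 0.4694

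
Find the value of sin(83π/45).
sin(83π/45) = -0.4695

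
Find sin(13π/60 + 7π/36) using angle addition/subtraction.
sin(13π/60 + 7π/36) = sin 13π/60 cos 7π/36 + cos 13π/60 sin 7π/36 = 0.9613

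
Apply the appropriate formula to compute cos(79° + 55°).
cos(79° + 55°) = cos 79° cos 55° - sin 79° sin 55° = -0.6947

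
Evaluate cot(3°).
cot(3°) = 19.08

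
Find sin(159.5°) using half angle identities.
sin(159.5°) = √((1 - cos 319°)/2) = 0.3502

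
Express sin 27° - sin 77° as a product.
sin 27° - sin 77° = 2 cos(52°) sin(-25°)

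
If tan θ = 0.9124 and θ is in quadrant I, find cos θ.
cos θ = 0.7387 (using tan²θ + 1 = sec²θ)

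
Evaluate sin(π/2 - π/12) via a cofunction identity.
sin(π/2 - π/12) = cos(π/12) = (√6+√2)/4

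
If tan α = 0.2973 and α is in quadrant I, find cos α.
cos α = 0.9585 (using tan²α + 1 = sec²α)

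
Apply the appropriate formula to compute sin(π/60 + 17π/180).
sin(π/60 + 17π/180) = sin π/60 cos 17π/180 + cos π/60 sin 17π/180 = 0.342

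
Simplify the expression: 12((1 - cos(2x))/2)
12((1 - cos(2x))/2) = 12(sin²x) (using Power reduction)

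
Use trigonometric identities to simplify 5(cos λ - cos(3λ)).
5(cos λ - cos(3λ)) = 5(2 sin(2λ) sin λ) (using Sum-to-product)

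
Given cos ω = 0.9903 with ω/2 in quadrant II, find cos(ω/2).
cos(ω/2) = ±√((1 + cos ω)/2); negative since ω/2 ∈ QII, so cos(ω/2) = -0.9976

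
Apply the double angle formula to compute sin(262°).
sin(262°) = 2 sin 131° cos 131° = -0.9903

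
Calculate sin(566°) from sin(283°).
sin(566°) = 2 sin 283° cos 283° = -0.4384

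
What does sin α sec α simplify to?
sin α sec α = tan α (using Reciprocal + quotient)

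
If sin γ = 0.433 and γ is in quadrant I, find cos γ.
cos γ = 0.9014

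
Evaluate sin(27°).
sin(27°) = 0.454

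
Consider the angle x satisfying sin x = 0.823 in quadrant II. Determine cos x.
cos x = ±√(1 - sin²x) = -0.568 (negative in QII)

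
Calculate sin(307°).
sin(307°) = -0.7986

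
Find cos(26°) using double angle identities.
cos(26°) = cos²13° - sin²13° = 0.8988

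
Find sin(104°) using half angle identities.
sin(104°) = √((1 - cos 208°)/2) = 0.9703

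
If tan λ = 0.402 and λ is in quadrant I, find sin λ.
sin λ = 0.373 (using tan²λ + 1 = sec²λ)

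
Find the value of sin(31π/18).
sin(31π/18) = -0.766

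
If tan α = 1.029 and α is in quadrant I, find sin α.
sin α = 0.7171 (using tan²α + 1 = sec²α)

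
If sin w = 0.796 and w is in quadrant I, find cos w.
cos w = 0.6053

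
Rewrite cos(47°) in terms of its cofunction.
cos(47°) = sin(90° - 47°) = sin(43°)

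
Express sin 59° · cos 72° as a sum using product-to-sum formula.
sin 59° cos 72° = (1/2)[sin(59°+72°) + sin(59°-72°)]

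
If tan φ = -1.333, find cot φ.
cot φ = 1/tan φ = -0.7502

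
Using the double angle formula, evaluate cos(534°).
cos(534°) = cos²267° - sin²267° = -0.9945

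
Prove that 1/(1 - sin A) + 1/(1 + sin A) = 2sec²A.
LHS = [(1 + sin A) + (1 - sin A)] / [(1 - sin A)(1 + sin A)] = 2/(1 - sin²A) = 2/cos²A = 2sec²A = RHS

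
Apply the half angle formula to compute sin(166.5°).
sin(166.5°) = √((1 - cos 333°)/2) = 0.2334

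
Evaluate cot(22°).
cot(22°) = 2.475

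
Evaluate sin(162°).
sin(162°) = 0.309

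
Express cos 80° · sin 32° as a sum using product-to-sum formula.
cos 80° sin 32° = (1/2)[sin(80°+32°) - sin(80°-32°)]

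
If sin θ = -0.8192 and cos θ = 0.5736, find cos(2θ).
cos(2θ) = cos²θ - sin²θ = -0.3421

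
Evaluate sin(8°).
sin(8°) = 0.1392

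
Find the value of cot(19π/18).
cot(19π/18) = 5.671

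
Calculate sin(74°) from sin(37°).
sin(74°) = 2 sin 37° cos 37° = 0.9613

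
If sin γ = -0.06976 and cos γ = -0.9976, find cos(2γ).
cos(2γ) = cos²γ - sin²γ = 0.9903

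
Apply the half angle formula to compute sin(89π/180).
sin(89π/180) = √((1 - cos 89π/90)/2) = 0.9998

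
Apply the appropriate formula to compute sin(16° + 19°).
sin(16° + 19°) = sin 16° cos 19° + cos 16° sin 19° = 0.5736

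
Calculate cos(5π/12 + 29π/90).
cos(5π/12 + 29π/90) = cos 5π/12 cos 29π/90 - sin 5π/12 sin 29π/90 = -0.682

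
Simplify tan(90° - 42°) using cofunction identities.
tan(90° - 42°) = cot(42°)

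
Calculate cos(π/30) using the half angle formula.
cos(π/30) = √((1 + cos π/15)/2) = 0.9945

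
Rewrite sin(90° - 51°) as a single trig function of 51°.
sin(90° - 51°) = cos(51°)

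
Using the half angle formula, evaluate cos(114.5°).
cos(114.5°) = -√((1 + cos 229°)/2) = -0.4147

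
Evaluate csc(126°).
csc(126°) = 1.236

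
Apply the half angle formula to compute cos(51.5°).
cos(51.5°) = √((1 + cos 103°)/2) = 0.6225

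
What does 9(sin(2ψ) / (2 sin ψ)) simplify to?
9(sin(2ψ) / (2 sin ψ)) = 9(cos ψ) (using Double angle)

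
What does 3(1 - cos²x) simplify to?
3(1 - cos²x) = 3(sin²x) (using Pythagorean identity)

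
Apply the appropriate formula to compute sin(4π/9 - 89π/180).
sin(4π/9 - 89π/180) = sin 4π/9 cos 89π/180 - cos 4π/9 sin 89π/180 = -0.1564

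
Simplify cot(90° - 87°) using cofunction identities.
cot(90° - 87°) = tan(87°)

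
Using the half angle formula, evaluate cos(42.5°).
cos(42.5°) = √((1 + cos 85°)/2) = 0.7373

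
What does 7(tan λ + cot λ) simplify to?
7(tan λ + cot λ) = 7(sec λ csc λ) (using Quotient identities)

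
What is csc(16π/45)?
csc(16π/45) = 1.113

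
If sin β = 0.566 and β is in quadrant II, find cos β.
cos β = -0.8244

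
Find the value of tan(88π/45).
tan(88π/45) = -0.1405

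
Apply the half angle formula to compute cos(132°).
cos(132°) = -√((1 + cos 264°)/2) = -0.6691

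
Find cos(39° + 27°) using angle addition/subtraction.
cos(39° + 27°) = cos 39° cos 27° - sin 39° sin 27° = 0.4067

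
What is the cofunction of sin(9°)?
sin(9°) = cos(90° - 9°) = cos(81°)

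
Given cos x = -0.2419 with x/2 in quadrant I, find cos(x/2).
cos(x/2) = ±√((1 + cos x)/2); positive since x/2 ∈ QI, so cos(x/2) = 0.6157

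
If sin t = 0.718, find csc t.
csc t = 1/sin t = 1.393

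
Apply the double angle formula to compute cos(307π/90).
cos(307π/90) = cos²307π/180 - sin²307π/180 = -0.2756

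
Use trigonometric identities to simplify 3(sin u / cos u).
3(sin u / cos u) = 3(tan u) (using Quotient identity)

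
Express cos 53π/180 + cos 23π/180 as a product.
cos 53π/180 + cos 23π/180 = 2 cos(19π/90) cos(π/12)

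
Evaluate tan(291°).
tan(291°) = -2.605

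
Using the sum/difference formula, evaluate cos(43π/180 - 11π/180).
cos(43π/180 - 11π/180) = cos 43π/180 cos 11π/180 + sin 43π/180 sin 11π/180 = 0.848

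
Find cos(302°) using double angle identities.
cos(302°) = cos²151° - sin²151° = 0.5299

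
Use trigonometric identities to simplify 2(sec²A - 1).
2(sec²A - 1) = 2(tan²A) (using Pythagorean identity)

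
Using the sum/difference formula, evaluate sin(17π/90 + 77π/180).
sin(17π/90 + 77π/180) = sin 17π/90 cos 77π/180 + cos 17π/90 sin 77π/180 = 0.9336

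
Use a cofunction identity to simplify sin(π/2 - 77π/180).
sin(π/2 - 77π/180) = cos(77π/180)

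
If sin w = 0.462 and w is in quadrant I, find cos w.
cos w = 0.8869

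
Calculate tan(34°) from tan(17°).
tan(34°) = 2 tan 17° / (1 - tan²17°) = 0.6745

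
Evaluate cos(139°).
cos(139°) = -0.7547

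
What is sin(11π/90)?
sin(11π/90) = 0.3746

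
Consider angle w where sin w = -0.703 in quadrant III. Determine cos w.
cos w = ±√(1 - sin²w) = -0.7112 (negative in QIII)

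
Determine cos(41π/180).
cos(41π/180) = 0.7547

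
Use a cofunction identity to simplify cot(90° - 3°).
cot(90° - 3°) = tan(3°)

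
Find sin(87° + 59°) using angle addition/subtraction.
sin(87° + 59°) = sin 87° cos 59° + cos 87° sin 59° = 0.5592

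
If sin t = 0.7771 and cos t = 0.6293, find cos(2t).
cos(2t) = cos²t - sin²t = -0.2079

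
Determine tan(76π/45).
tan(76π/45) = -1.483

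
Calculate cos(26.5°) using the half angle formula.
cos(26.5°) = √((1 + cos 53°)/2) = 0.8949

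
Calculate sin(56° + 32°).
sin(56° + 32°) = sin 56° cos 32° + cos 56° sin 32° = 0.9994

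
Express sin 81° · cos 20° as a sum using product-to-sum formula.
sin 81° cos 20° = (1/2)[sin(81°+20°) + sin(81°-20°)]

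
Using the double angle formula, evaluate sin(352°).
sin(352°) = 2 sin 176° cos 176° = -0.1392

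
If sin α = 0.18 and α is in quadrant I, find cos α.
cos α = 0.9837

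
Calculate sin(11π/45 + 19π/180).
sin(11π/45 + 19π/180) = sin 11π/45 cos 19π/180 + cos 11π/45 sin 19π/180 = 0.891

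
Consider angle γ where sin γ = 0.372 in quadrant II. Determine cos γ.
cos γ = ±√(1 - sin²γ) = -0.9282 (negative in QII)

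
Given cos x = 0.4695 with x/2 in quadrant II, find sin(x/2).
sin(x/2) = ±√((1 - cos x)/2); positive since x/2 ∈ QII, so sin(x/2) = 0.515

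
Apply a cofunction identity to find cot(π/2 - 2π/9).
cot(π/2 - 2π/9) = tan(2π/9) = 0.8391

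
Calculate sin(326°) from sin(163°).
sin(326°) = 2 sin 163° cos 163° = -0.5592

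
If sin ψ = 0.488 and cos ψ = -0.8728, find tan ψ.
tan ψ = sin ψ / cos ψ = -0.5591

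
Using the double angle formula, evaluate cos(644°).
cos(644°) = cos²322° - sin²322° = 0.2419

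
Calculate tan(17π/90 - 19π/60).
tan(17π/90 - 19π/60) = (tan 17π/90 - tan 19π/60)/(1 + tan 17π/90 tan 19π/60) = -0.4245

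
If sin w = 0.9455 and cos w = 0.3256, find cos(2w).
cos(2w) = cos²w - sin²w = -0.788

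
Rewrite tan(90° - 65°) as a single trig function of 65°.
tan(90° - 65°) = cot(65°)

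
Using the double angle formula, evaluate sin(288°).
sin(288°) = 2 sin 144° cos 144° = -0.9511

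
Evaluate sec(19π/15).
sec(19π/15) = -1.494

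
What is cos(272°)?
cos(272°) = 0.0349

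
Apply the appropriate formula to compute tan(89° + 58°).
tan(89° + 58°) = (tan 89° + tan 58°)/(1 - tan 89° tan 58°) = -0.6494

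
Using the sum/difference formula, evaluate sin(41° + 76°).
sin(41° + 76°) = sin 41° cos 76° + cos 41° sin 76° = 0.891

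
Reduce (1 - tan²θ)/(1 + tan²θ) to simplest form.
(1 - tan²θ)/(1 + tan²θ) = cos(2θ) (using Double angle)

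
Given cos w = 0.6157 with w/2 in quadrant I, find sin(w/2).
sin(w/2) = ±√((1 - cos w)/2); positive since w/2 ∈ QI, so sin(w/2) = 0.4383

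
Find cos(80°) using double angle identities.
cos(80°) = cos²40° - sin²40° = 0.1736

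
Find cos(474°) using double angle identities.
cos(474°) = 2cos²237° - 1 = -0.4067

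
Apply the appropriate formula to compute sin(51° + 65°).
sin(51° + 65°) = sin 51° cos 65° + cos 51° sin 65° = 0.8988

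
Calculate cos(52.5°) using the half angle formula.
cos(52.5°) = √((1 + cos 105°)/2) = 0.6088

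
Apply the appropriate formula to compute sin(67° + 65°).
sin(67° + 65°) = sin 67° cos 65° + cos 67° sin 65° = 0.7431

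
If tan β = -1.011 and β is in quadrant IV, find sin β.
sin β = -0.711 (using tan²β + 1 = sec²β)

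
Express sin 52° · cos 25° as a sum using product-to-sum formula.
sin 52° cos 25° = (1/2)[sin(52°+25°) + sin(52°-25°)]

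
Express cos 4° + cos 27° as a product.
cos 4° + cos 27° = 2 cos(15.5°) cos(-11.5°)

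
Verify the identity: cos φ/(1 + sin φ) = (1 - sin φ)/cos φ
RHS = (1 - sin φ)(1 + sin φ) / (cos φ(1 + sin φ)) = (1 - sin²φ) / (cos φ(1 + sin φ)) = cos²φ / (cos φ(1 + sin φ)) = cos φ/(1 + sin φ) = LHS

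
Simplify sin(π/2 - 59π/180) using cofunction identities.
sin(π/2 - 59π/180) = cos(59π/180)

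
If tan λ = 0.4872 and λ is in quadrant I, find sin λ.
sin λ = 0.438 (using tan²λ + 1 = sec²λ)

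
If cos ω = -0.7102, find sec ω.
sec ω = 1/cos ω = -1.408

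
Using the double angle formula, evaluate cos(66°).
cos(66°) = cos²33° - sin²33° = 0.4067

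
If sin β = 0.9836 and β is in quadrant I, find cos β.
cos β = 0.1804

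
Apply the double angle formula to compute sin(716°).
sin(716°) = 2 sin 358° cos 358° = -0.06976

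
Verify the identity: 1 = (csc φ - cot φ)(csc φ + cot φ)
RHS = csc²φ - cot²φ = (1 + cot²φ) - cot²φ = 1 = LHS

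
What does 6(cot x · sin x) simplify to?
6(cot x · sin x) = 6(cos x) (using Quotient identity)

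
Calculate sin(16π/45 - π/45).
sin(16π/45 - π/45) = sin 16π/45 cos π/45 - cos 16π/45 sin π/45 = √3/2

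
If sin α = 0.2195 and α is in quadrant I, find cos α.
cos α = 0.9756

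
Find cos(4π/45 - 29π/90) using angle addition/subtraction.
cos(4π/45 - 29π/90) = cos 4π/45 cos 29π/90 + sin 4π/45 sin 29π/90 = 0.7431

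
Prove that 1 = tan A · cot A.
RHS = (sin A/cos A) · (cos A/sin A) = 1 = LHS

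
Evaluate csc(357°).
csc(357°) = -19.11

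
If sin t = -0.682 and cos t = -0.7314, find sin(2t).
sin(2t) = 2 sin t cos t = 0.9976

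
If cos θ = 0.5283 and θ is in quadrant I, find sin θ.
sin θ = 0.8491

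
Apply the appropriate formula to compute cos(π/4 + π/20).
cos(π/4 + π/20) = cos π/4 cos π/20 - sin π/4 sin π/20 = 0.5878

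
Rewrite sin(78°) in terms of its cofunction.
sin(78°) = cos(90° - 78°) = cos(12°)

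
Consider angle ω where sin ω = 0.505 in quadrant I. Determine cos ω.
cos ω = √(1 - sin²ω) = 0.8631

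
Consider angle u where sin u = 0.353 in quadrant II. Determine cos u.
cos u = ±√(1 - sin²u) = -0.9356 (negative in QII)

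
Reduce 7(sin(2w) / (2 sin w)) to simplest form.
7(sin(2w) / (2 sin w)) = 7(cos w) (using Double angle)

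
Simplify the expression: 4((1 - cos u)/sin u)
4((1 - cos u)/sin u) = 4(tan(u/2)) (using Half angle)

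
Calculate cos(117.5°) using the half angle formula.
cos(117.5°) = -√((1 + cos 235°)/2) = -0.4617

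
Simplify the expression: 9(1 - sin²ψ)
9(1 - sin²ψ) = 9(cos²ψ) (using Pythagorean identity)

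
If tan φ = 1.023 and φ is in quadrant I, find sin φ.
sin φ = 0.7151 (using tan²φ + 1 = sec²φ)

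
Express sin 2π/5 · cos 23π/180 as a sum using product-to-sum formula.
sin 2π/5 cos 23π/180 = (1/2)[sin(2π/5+23π/180) + sin(2π/5-23π/180)]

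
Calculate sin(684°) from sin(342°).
sin(684°) = 2 sin 342° cos 342° = -0.5878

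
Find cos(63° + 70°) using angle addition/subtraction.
cos(63° + 70°) = cos 63° cos 70° - sin 63° sin 70° = -0.682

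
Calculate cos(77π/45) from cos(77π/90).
cos(77π/45) = cos²77π/90 - sin²77π/90 = 0.6157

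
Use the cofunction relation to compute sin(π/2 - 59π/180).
sin(π/2 - 59π/180) = cos(59π/180) = 0.515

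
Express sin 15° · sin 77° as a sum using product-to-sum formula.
sin 15° sin 77° = (1/2)[cos(15°-77°) - cos(15°+77°)]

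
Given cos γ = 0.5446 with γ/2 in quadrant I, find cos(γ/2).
cos(γ/2) = ±√((1 + cos γ)/2); positive since γ/2 ∈ QI, so cos(γ/2) = 0.8788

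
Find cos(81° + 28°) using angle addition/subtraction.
cos(81° + 28°) = cos 81° cos 28° - sin 81° sin 28° = -0.3256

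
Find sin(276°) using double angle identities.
sin(276°) = 2 sin 138° cos 138° = -0.9945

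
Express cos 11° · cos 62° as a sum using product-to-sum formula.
cos 11° cos 62° = (1/2)[cos(11°-62°) + cos(11°+62°)]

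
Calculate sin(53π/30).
sin(53π/30) = -0.6691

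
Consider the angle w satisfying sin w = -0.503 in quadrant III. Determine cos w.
cos w = ±√(1 - sin²w) = -0.8643 (negative in QIII)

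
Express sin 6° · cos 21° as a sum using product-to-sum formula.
sin 6° cos 21° = (1/2)[sin(6°+21°) + sin(6°-21°)]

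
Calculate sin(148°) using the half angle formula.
sin(148°) = √((1 - cos 296°)/2) = 0.5299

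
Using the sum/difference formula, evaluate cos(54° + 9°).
cos(54° + 9°) = cos 54° cos 9° - sin 54° sin 9° = 0.454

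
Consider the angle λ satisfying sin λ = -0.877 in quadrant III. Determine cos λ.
cos λ = ±√(1 - sin²λ) = -0.4805 (negative in QIII)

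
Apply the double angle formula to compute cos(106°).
cos(106°) = cos²53° - sin²53° = -0.2756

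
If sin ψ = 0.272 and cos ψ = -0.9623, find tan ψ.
tan ψ = sin ψ / cos ψ = -0.2827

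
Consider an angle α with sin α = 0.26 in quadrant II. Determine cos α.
cos α = ±√(1 - sin²α) = -0.9656 (negative in QII)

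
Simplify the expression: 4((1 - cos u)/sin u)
4((1 - cos u)/sin u) = 4(tan(u/2)) (using Half angle)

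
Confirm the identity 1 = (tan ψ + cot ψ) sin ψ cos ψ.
RHS = (sin ψ/cos ψ + cos ψ/sin ψ) sin ψ cos ψ = ((sin²ψ + cos²ψ)/(sin ψ cos ψ)) · sin ψ cos ψ = sin²ψ + cos²ψ = 1 = LHS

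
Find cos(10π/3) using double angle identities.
cos(10π/3) = cos²5π/3 - sin²5π/3 = -1/2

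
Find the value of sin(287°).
sin(287°) = -0.9563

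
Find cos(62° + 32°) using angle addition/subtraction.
cos(62° + 32°) = cos 62° cos 32° - sin 62° sin 32° = -0.06976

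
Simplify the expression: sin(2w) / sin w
sin(2w) / sin w = 2 cos w (using Double angle)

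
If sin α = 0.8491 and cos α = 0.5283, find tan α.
tan α = sin α / cos α = 1.607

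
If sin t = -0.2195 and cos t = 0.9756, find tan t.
tan t = sin t / cos t = -0.225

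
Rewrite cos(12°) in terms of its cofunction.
cos(12°) = sin(90° - 12°) = sin(78°)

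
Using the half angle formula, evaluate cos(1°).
cos(1°) = √((1 + cos 2°)/2) = 0.9998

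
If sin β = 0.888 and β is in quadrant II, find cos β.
cos β = -0.4598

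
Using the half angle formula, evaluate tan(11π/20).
tan(11π/20) = sin 11π/10 / (1 + cos 11π/10) = -6.314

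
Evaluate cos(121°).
cos(121°) = -0.515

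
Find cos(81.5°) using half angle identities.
cos(81.5°) = √((1 + cos 163°)/2) = 0.1478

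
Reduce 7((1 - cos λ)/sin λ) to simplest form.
7((1 - cos λ)/sin λ) = 7(tan(λ/2)) (using Half angle)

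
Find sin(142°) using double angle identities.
sin(142°) = 2 sin 71° cos 71° = 0.6157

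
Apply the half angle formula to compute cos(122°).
cos(122°) = -√((1 + cos 244°)/2) = -0.5299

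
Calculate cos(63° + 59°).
cos(63° + 59°) = cos 63° cos 59° - sin 63° sin 59° = -0.5299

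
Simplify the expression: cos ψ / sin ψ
cos ψ / sin ψ = cot ψ (using Quotient identity)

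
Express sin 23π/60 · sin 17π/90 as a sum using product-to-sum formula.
sin 23π/60 sin 17π/90 = (1/2)[cos(23π/60-17π/90) - cos(23π/60+17π/90)]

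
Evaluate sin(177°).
sin(177°) = 0.05234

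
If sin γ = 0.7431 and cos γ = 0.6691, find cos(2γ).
cos(2γ) = cos²γ - sin²γ = -0.1045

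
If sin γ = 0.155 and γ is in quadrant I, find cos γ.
cos γ = 0.9879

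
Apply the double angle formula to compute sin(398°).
sin(398°) = 2 sin 199° cos 199° = 0.6157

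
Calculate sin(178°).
sin(178°) = 0.0349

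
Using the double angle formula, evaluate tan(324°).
tan(324°) = 2 tan 162° / (1 - tan²162°) = -0.7265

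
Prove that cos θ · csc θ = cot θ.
LHS = cos θ · (1/sin θ) = cos θ/sin θ = cot θ = RHS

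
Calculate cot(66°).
cot(66°) = 0.4452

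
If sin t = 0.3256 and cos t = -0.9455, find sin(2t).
sin(2t) = 2 sin t cos t = -0.6157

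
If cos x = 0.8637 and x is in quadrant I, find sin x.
sin x = 0.504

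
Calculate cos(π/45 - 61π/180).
cos(π/45 - 61π/180) = cos π/45 cos 61π/180 + sin π/45 sin 61π/180 = 0.5446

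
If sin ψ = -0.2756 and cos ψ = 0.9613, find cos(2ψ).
cos(2ψ) = cos²ψ - sin²ψ = 0.8481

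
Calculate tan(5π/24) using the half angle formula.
tan(5π/24) = sin 5π/12 / (1 + cos 5π/12) = 0.7673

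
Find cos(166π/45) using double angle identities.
cos(166π/45) = cos²83π/45 - sin²83π/45 = 0.5592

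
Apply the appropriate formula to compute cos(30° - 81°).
cos(30° - 81°) = cos 30° cos 81° + sin 30° sin 81° = 0.6293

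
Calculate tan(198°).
tan(198°) = 0.3249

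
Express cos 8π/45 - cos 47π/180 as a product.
cos 8π/45 - cos 47π/180 = -2 sin(79π/360) sin(-π/24)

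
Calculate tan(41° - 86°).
tan(41° - 86°) = (tan 41° - tan 86°)/(1 + tan 41° tan 86°) = -1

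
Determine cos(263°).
cos(263°) = -0.1219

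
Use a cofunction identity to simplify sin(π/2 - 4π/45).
sin(π/2 - 4π/45) = cos(4π/45)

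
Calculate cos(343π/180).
cos(343π/180) = 0.9563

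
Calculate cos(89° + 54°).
cos(89° + 54°) = cos 89° cos 54° - sin 89° sin 54° = -0.7986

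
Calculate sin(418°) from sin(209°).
sin(418°) = 2 sin 209° cos 209° = 0.848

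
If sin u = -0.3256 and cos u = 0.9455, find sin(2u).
sin(2u) = 2 sin u cos u = -0.6157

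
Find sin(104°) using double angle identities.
sin(104°) = 2 sin 52° cos 52° = 0.9703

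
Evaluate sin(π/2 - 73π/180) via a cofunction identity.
sin(π/2 - 73π/180) = cos(73π/180) = 0.2924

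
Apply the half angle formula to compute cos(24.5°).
cos(24.5°) = √((1 + cos 49°)/2) = 0.91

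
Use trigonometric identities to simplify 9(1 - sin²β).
9(1 - sin²β) = 9(cos²β) (using Pythagorean identity)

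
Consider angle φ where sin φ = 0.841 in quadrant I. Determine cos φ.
cos φ = √(1 - sin²φ) = 0.541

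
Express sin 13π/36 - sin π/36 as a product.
sin 13π/36 - sin π/36 = 2 cos(7π/36) sin(π/6)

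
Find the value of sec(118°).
sec(118°) = -2.13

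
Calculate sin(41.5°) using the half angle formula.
sin(41.5°) = √((1 - cos 83°)/2) = 0.6626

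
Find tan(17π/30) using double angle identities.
tan(17π/30) = 2 tan 17π/60 / (1 - tan²17π/60) = -4.705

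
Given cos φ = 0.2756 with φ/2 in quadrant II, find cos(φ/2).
cos(φ/2) = ±√((1 + cos φ)/2); negative since φ/2 ∈ QII, so cos(φ/2) = -0.7986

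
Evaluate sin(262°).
sin(262°) = -0.9903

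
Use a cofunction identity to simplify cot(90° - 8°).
cot(90° - 8°) = tan(8°)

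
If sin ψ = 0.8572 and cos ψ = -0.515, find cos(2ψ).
cos(2ψ) = cos²ψ - sin²ψ = -0.4696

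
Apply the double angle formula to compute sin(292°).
sin(292°) = 2 sin 146° cos 146° = -0.9272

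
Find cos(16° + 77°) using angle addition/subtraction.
cos(16° + 77°) = cos 16° cos 77° - sin 16° sin 77° = -0.05234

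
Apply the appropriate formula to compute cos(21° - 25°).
cos(21° - 25°) = cos 21° cos 25° + sin 21° sin 25° = 0.9976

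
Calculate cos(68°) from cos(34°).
cos(68°) = cos²34° - sin²34° = 0.3746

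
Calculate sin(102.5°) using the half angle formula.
sin(102.5°) = √((1 - cos 205°)/2) = 0.9763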